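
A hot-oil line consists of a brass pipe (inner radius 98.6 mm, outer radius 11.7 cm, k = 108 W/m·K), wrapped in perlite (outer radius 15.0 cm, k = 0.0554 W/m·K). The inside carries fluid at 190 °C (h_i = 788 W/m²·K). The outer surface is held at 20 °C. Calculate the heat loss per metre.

Q' = 237 W/m

Series thermal resistances, inner to outer:
  R'_conv,in = 1/(2πr h) = 1/(2π·0.0986·788) = 0.002048 m·K/W
  R'_brass = ln(0.117/0.0986)/(2πk) = 0.1711/(2π·108) = 2.521×10^-4 m·K/W
  R'_perlite = ln(0.150/0.117)/(2πk) = 0.2485/(2π·0.0554) = 0.7138 m·K/W
ΣR = 0.002048 + 2.521×10^-4 + 0.7138 = 0.7161 m·K/W
Q' = ΔT/ΣR = (190 °C − 20 °C)/0.7161 = 237 W/m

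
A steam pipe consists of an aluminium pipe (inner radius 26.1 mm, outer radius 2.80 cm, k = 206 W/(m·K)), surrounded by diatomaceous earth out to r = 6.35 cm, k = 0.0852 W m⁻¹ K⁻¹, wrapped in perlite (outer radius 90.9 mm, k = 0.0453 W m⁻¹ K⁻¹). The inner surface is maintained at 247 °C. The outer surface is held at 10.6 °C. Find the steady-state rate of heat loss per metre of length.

Treat each layer as a resistance in series:
  R'_aluminium = ln(0.0280/0.0261)/(2πk) = 0.07027/(2π·206) = 5.429×10^-5 m·K/W
  R'_diatomaceous earth = ln(0.0635/0.0280)/(2πk) = 0.8188/(2π·0.0852) = 1.530 m·K/W
  R'_perlite = ln(0.0909/0.0635)/(2πk) = 0.3587/(2π·0.0453) = 1.260 m·K/W
ΣR = 5.429×10^-5 + 1.530 + 1.260 = 2.790 m·K/W
Q' = ΔT/ΣR = (247 °C − 10.6 °C)/2.790 = 84.7 W/m

Q' = 84.7 W/m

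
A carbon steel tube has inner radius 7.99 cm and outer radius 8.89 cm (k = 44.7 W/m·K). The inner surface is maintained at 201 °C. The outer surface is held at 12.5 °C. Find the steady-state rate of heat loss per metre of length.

Q' = 2πk·ΔT/ln(r₂/r₁) = 2π × 44.7 × 188.5 / ln(0.0889/0.0799) = 4.96×10^5 W/m

Q' = 496 kW/m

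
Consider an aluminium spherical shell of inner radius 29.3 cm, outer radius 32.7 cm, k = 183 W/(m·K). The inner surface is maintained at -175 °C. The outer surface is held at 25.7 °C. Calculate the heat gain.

Q = 4πk·ΔT/(1/r₁ − 1/r₂) = 4π × 183 × 200.7 / (1/0.293 − 1/0.327) = 1.30×10^6 W

Q = 1300 kW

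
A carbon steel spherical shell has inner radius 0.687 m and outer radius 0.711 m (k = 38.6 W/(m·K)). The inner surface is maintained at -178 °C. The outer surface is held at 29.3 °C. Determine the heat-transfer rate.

Q = 2050 kW

Q = 4πk·ΔT/(1/r₁ − 1/r₂) = 4π × 38.6 × 207.3 / (1/0.687 − 1/0.711) = 2.05×10^6 W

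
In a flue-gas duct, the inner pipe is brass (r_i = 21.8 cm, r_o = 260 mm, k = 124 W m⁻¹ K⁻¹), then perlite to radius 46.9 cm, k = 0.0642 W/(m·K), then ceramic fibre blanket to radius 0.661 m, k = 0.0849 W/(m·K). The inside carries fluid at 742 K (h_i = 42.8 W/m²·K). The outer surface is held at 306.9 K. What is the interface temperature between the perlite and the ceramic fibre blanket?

T = 439 K

Resistance network (inner→outer):
  R'_conv,in = 1/(2πr h) = 1/(2π·0.218·42.8) = 0.01706 m·K/W
  R'_brass = ln(0.260/0.218)/(2πk) = 0.1762/(2π·124) = 2.261×10^-4 m·K/W
  R'_perlite = ln(0.469/0.260)/(2πk) = 0.5899/(2π·0.0642) = 1.462 m·K/W
  R'_ceramic fibre blanket = ln(0.661/0.469)/(2πk) = 0.3432/(2π·0.0849) = 0.6433 m·K/W
ΣR = 0.01706 + 2.261×10^-4 + 1.462 + 0.6433 = 2.123 m·K/W
Q' = ΔT/ΣR = (742 K − 306.9 K)/2.123 = 204.9 W/m
From the inner boundary to the perlite/ceramic fibre blanket interface, ΣR_partial = 1.479 m·K/W.
T_interface = T_in − Q'·ΣR_partial = 742 K − (204.9)(1.479) = 439 K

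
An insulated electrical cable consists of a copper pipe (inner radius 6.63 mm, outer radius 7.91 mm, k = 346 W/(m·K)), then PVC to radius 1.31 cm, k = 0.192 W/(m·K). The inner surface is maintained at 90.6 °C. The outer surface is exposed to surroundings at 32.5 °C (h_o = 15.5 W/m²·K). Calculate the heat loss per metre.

Treat each layer as a resistance in series:
  R'_copper = ln(0.00791/0.00663)/(2πk) = 0.1765/(2π·346) = 8.120×10^-5 m·K/W
  R'_PVC = ln(0.0131/0.00791)/(2πk) = 0.5045/(2π·0.192) = 0.4182 m·K/W
  R'_conv,out = 1/(2πr h) = 1/(2π·0.0131·15.5) = 0.7838 m·K/W
ΣR = 8.120×10^-5 + 0.4182 + 0.7838 = 1.202 m·K/W
Q' = ΔT/ΣR = (90.6 °C − 32.5 °C)/1.202 = 48.3 W/m

Q' = 48.3 W/m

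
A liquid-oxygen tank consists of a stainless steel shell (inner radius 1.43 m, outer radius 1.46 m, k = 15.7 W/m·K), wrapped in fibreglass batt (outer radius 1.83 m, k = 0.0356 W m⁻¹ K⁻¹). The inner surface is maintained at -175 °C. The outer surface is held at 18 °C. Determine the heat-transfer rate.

Q = 623 W

Series thermal resistances, inner to outer:
  R_stainless steel = (1/1.43 − 1/1.46)/(4πk) = 0.01437/(4π·15.7) = 7.283×10^-5 K/W
  R_fibreglass batt = (1/1.46 − 1/1.83)/(4πk) = 0.1385/(4π·0.0356) = 0.3096 K/W
ΣR = 7.283×10^-5 + 0.3096 = 0.3097 K/W
Q = ΔT/ΣR = (-175 °C − 18 °C)/0.3097 = -623 W
(Negative Q ⇒ heat flows inward; heat gain = 623 W.)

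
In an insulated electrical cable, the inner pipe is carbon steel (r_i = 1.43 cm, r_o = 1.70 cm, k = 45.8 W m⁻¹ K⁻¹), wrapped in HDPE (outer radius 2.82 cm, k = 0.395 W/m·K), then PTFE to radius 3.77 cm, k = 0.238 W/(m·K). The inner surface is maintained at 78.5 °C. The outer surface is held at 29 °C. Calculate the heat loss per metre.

Resistance network (inner→outer):
  R'_carbon steel = ln(0.0170/0.0143)/(2πk) = 0.1730/(2π·45.8) = 6.010×10^-4 m·K/W
  R'_HDPE = ln(0.0282/0.0170)/(2πk) = 0.5061/(2π·0.395) = 0.2039 m·K/W
  R'_PTFE = ln(0.0377/0.0282)/(2πk) = 0.2903/(2π·0.238) = 0.1942 m·K/W
ΣR = 6.010×10^-4 + 0.2039 + 0.1942 = 0.3987 m·K/W
Q' = ΔT/ΣR = (78.5 °C − 29 °C)/0.3987 = 124 W/m

Q' = 124 W/m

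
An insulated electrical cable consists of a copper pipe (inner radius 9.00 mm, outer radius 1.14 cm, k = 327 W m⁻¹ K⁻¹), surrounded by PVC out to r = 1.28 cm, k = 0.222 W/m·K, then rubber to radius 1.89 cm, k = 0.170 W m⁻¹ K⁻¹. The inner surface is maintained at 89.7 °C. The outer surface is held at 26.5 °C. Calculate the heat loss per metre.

Series thermal resistances, inner to outer:
  R'_copper = ln(0.0114/0.00900)/(2πk) = 0.2364/(2π·327) = 1.151×10^-4 m·K/W
  R'_PVC = ln(0.0128/0.0114)/(2πk) = 0.1158/(2π·0.222) = 0.08304 m·K/W
  R'_rubber = ln(0.0189/0.0128)/(2πk) = 0.3897/(2π·0.170) = 0.3649 m·K/W
ΣR = 1.151×10^-4 + 0.08304 + 0.3649 = 0.4481 m·K/W
Q' = ΔT/ΣR = (89.7 °C − 26.5 °C)/0.4481 = 141 W/m

Q' = 141 W/m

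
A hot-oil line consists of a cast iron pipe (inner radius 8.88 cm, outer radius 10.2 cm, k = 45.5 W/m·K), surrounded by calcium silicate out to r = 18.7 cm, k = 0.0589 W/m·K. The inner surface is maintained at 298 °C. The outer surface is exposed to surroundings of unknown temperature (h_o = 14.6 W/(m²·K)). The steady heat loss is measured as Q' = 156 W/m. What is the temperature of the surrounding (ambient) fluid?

T_out = 33.3 °C

Sum the resistances:
  R'_cast iron = ln(0.102/0.0888)/(2πk) = 0.1386/(2π·45.5) = 4.848×10^-4 m·K/W
  R'_calcium silicate = ln(0.187/0.102)/(2πk) = 0.6061/(2π·0.0589) = 1.638 m·K/W
  R'_conv,out = 1/(2πr h) = 1/(2π·0.187·14.6) = 0.05829 m·K/W
ΣR = 1.697 m·K/W
ΔT = Q'·ΣR = 156 × 1.697 = 264.7 K
Heat flows outward, so T_out = T_in − ΔT = 298 − 264.7 = 33.3 °C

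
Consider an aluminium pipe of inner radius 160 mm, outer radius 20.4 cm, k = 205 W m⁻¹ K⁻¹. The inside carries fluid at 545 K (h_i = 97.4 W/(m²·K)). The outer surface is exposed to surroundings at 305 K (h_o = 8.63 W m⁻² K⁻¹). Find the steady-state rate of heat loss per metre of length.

Q' = 2.38 kW/m

Treat each layer as a resistance in series:
  R'_conv,in = 1/(2πr h) = 1/(2π·0.160·97.4) = 0.01021 m·K/W
  R'_aluminium = ln(0.204/0.160)/(2πk) = 0.2429/(2π·205) = 1.886×10^-4 m·K/W
  R'_conv,out = 1/(2πr h) = 1/(2π·0.204·8.63) = 0.09040 m·K/W
ΣR = 0.01021 + 1.886×10^-4 + 0.09040 = 0.1008 m·K/W
Q' = ΔT/ΣR = (545 K − 305 K)/0.1008 = 2380 W/m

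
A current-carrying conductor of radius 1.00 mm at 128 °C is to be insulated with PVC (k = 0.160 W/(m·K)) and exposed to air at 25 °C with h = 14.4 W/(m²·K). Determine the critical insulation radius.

For a cylinder, r_cr = k_ins/h = 0.160/14.4 = 0.0111 m = 1.11 cm

r_cr = 1.11 cm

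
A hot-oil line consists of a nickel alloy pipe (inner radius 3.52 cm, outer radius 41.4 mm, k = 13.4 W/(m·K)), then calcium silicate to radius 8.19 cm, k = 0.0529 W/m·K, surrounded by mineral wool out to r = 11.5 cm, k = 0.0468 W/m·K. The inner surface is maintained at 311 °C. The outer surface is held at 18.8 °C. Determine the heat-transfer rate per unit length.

Treat each layer as a resistance in series:
  R'_nickel alloy = ln(0.0414/0.0352)/(2πk) = 0.1622/(2π·13.4) = 0.001927 m·K/W
  R'_calcium silicate = ln(0.0819/0.0414)/(2πk) = 0.6822/(2π·0.0529) = 2.053 m·K/W
  R'_mineral wool = ln(0.115/0.0819)/(2πk) = 0.3394/(2π·0.0468) = 1.154 m·K/W
ΣR = 0.001927 + 2.053 + 1.154 = 3.209 m·K/W
Q' = ΔT/ΣR = (311 °C − 18.8 °C)/3.209 = 91.1 W/m

Q' = 91.1 W/m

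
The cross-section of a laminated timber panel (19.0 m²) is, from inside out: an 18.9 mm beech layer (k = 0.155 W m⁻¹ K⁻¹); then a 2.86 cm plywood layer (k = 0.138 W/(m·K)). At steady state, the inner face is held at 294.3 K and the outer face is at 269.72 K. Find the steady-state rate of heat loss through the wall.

Q = 1420 W

Series thermal resistances, inner to outer:
  R_beech = L/(kA) = 0.0189/(0.155·19.0) = 0.006418 K/W
  R_plywood = L/(kA) = 0.0286/(0.138·19.0) = 0.01091 K/W
ΣR = 0.006418 + 0.01091 = 0.01733 K/W
Q = ΔT/ΣR = (294.3 K − 269.72 K)/0.01733 = 1420 W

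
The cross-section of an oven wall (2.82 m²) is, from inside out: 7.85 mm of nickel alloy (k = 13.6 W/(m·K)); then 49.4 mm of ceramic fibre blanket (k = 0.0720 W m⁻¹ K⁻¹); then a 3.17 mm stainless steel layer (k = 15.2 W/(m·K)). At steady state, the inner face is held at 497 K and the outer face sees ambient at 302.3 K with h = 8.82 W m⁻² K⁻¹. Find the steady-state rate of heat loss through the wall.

Q = 686 W

Treat each layer as a resistance in series:
  R_nickel alloy = L/(kA) = 0.00785/(13.6·2.82) = 2.047×10^-4 K/W
  R_ceramic fibre blanket = L/(kA) = 0.0494/(0.0720·2.82) = 0.2433 K/W
  R_stainless steel = L/(kA) = 0.00317/(15.2·2.82) = 7.395×10^-5 K/W
  R_conv,out = 1/(hA) = 1/(8.82·2.82) = 0.04021 K/W
ΣR = 2.047×10^-4 + 0.2433 + 7.395×10^-5 + 0.04021 = 0.2838 K/W
Q = ΔT/ΣR = (497 K − 302.3 K)/0.2838 = 686 W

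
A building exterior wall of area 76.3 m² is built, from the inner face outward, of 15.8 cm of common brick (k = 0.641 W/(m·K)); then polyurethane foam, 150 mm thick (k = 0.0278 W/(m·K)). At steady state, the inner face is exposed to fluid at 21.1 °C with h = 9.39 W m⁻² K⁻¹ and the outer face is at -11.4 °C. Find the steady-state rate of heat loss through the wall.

Q = 431 W

Treat each layer as a resistance in series:
  R_conv,in = 1/(hA) = 1/(9.39·76.3) = 0.001396 K/W
  R_common brick = L/(kA) = 0.158/(0.641·76.3) = 0.003231 K/W
  R_polyurethane foam = L/(kA) = 0.150/(0.0278·76.3) = 0.07072 K/W
ΣR = 0.001396 + 0.003231 + 0.07072 = 0.07535 K/W
Q = ΔT/ΣR = (21.1 °C − -11.4 °C)/0.07535 = 431 W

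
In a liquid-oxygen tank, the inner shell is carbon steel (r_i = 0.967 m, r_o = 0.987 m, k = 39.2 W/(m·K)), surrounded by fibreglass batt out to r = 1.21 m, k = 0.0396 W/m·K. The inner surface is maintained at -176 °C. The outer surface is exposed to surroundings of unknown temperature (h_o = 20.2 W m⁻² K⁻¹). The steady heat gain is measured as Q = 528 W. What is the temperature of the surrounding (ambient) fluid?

T_out = 23.6 °C

Series resistances:
  R_carbon steel = (1/0.967 − 1/0.987)/(4πk) = 0.02095/(4π·39.2) = 4.254×10^-5 K/W
  R_fibreglass batt = (1/0.987 − 1/1.21)/(4πk) = 0.1867/(4π·0.0396) = 0.3752 K/W
  R_conv,out = 1/(4πr²h) = 1/(4π·1.21²·20.2) = 0.002691 K/W
ΣR = 0.3780 K/W
ΔT = Q·ΣR = 528 × 0.3780 = 199.6 K
Heat flows inward, so T_out = T_in + ΔT = -176 + 199.6 = 23.6 °C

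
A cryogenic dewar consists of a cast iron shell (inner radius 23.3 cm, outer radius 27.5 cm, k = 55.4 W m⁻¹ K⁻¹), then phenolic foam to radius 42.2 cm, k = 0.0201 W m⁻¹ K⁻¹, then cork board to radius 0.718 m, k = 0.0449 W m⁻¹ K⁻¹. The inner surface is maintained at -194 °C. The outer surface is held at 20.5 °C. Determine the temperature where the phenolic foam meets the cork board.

T = -34.5 °C

Treat each layer as a resistance in series:
  R_cast iron = (1/0.233 − 1/0.275)/(4πk) = 0.6555/(4π·55.4) = 9.415×10^-4 K/W
  R_phenolic foam = (1/0.275 − 1/0.422)/(4πk) = 1.267/(4π·0.0201) = 5.015 K/W
  R_cork board = (1/0.422 − 1/0.718)/(4πk) = 0.9769/(4π·0.0449) = 1.731 K/W
ΣR = 9.415×10^-4 + 5.015 + 1.731 = 6.747 K/W
Q = ΔT/ΣR = (-194 °C − 20.5 °C)/6.747 = -31.79 W
From the inner boundary to the phenolic foam/cork board interface, ΣR_partial = 5.016 K/W.
T_interface = T_in − Q·ΣR_partial = -194 °C − (-31.79)(5.016) = -34.5 °C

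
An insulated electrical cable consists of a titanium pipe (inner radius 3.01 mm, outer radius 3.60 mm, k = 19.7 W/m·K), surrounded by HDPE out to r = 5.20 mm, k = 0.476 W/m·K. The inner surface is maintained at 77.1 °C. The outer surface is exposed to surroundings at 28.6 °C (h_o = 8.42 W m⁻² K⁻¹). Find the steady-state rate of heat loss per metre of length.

Q' = 12.9 W/m

Series thermal resistances, inner to outer:
  R'_titanium = ln(0.00360/0.00301)/(2πk) = 0.1790/(2π·19.7) = 0.001446 m·K/W
  R'_HDPE = ln(0.00520/0.00360)/(2πk) = 0.3677/(2π·0.476) = 0.1230 m·K/W
  R'_conv,out = 1/(2πr h) = 1/(2π·0.00520·8.42) = 3.635 m·K/W
ΣR = 0.001446 + 0.1230 + 3.635 = 3.759 m·K/W
Q' = ΔT/ΣR = (77.1 °C − 28.6 °C)/3.759 = 12.9 W/m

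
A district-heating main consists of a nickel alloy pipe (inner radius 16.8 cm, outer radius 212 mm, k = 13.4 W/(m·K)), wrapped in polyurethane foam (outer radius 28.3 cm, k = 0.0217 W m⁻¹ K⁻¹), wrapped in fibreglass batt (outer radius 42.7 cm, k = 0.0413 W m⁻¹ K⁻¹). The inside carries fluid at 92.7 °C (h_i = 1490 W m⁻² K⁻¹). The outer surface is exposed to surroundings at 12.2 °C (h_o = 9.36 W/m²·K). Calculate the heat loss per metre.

Series thermal resistances, inner to outer:
  R'_conv,in = 1/(2πr h) = 1/(2π·0.168·1490) = 6.358×10^-4 m·K/W
  R'_nickel alloy = ln(0.212/0.168)/(2πk) = 0.2326/(2π·13.4) = 0.002763 m·K/W
  R'_polyurethane foam = ln(0.283/0.212)/(2πk) = 0.2889/(2π·0.0217) = 2.119 m·K/W
  R'_fibreglass batt = ln(0.427/0.283)/(2πk) = 0.4113/(2π·0.0413) = 1.585 m·K/W
  R'_conv,out = 1/(2πr h) = 1/(2π·0.427·9.36) = 0.03982 m·K/W
ΣR = 6.358×10^-4 + 0.002763 + 2.119 + 1.585 + 0.03982 = 3.747 m·K/W
Q' = ΔT/ΣR = (92.7 °C − 12.2 °C)/3.747 = 21.5 W/m

Q' = 21.5 W/m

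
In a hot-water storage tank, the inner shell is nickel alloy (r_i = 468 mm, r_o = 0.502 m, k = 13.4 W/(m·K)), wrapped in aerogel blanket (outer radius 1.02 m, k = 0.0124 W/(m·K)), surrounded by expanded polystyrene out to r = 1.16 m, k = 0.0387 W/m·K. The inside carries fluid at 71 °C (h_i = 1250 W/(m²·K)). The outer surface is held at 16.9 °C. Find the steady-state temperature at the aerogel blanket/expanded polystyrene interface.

T = 18.9 °C

Treat each layer as a resistance in series:
  R_conv,in = 1/(4πr²h) = 1/(4π·0.468²·1250) = 2.907×10^-4 K/W
  R_nickel alloy = (1/0.468 − 1/0.502)/(4πk) = 0.1447/(4π·13.4) = 8.594×10^-4 K/W
  R_aerogel blanket = (1/0.502 − 1/1.02)/(4πk) = 1.012/(4π·0.0124) = 6.492 K/W
  R_expanded polystyrene = (1/1.02 − 1/1.16)/(4πk) = 0.1183/(4π·0.0387) = 0.2433 K/W
ΣR = 2.907×10^-4 + 8.594×10^-4 + 6.492 + 0.2433 = 6.736 K/W
Q = ΔT/ΣR = (71 °C − 16.9 °C)/6.736 = 8.031 W
From the inner boundary to the aerogel blanket/expanded polystyrene interface, ΣR_partial = 6.493 K/W.
T_interface = T_in − Q·ΣR_partial = 71 °C − (8.031)(6.493) = 18.9 °C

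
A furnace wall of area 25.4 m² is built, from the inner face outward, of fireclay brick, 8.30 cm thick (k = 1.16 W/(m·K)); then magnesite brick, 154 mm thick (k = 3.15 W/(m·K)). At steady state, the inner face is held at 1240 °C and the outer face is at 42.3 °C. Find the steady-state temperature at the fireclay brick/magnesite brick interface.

Treat each layer as a resistance in series:
  R_fireclay brick = L/(kA) = 0.0830/(1.16·25.4) = 0.002817 K/W
  R_magnesite brick = L/(kA) = 0.154/(3.15·25.4) = 0.001925 K/W
ΣR = 0.002817 + 0.001925 = 0.004742 K/W
Q = ΔT/ΣR = (1240 °C − 42.3 °C)/0.004742 = 2.526×10^5 W
From the inner boundary to the fireclay brick/magnesite brick interface, ΣR_partial = 0.002817 K/W.
T_interface = T_in − Q·ΣR_partial = 1240 °C − (2.526×10^5)(0.002817) = 528 °C

T = 528 °C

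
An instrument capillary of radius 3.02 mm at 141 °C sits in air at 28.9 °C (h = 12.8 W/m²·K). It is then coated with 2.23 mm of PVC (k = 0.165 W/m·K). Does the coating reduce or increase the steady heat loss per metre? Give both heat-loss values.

increases: 27.2 → 38.6 W/m

Critical radius for a cylinder: r_cr = k/h = 0.0129 m = 1.29 cm.
Outer radius after coating: r₂ = 0.00302 + 0.00223 = 0.00525 m.
Since r₁ < r_cr and r₂ ≤ r_cr, the coating moves toward the maximum at r_cr — heat loss rises.
Bare: R = 1/(2πr₁h) = 4.117 m·K/W; Q = 112.1/4.117 = 27.2 W/m.
Coated: R = R_cond + R_conv = 2.902 m·K/W; Q = 112.1/2.902 = 38.6 W/m.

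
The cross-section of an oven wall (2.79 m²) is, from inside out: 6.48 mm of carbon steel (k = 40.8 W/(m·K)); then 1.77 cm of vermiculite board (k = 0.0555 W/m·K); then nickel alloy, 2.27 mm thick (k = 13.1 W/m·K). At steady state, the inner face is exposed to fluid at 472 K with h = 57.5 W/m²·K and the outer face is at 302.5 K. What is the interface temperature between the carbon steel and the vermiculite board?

Series thermal resistances, inner to outer:
  R_conv,in = 1/(hA) = 1/(57.5·2.79) = 0.006233 K/W
  R_carbon steel = L/(kA) = 0.00648/(40.8·2.79) = 5.693×10^-5 K/W
  R_vermiculite board = L/(kA) = 0.0177/(0.0555·2.79) = 0.1143 K/W
  R_nickel alloy = L/(kA) = 0.00227/(13.1·2.79) = 6.211×10^-5 K/W
ΣR = 0.006233 + 5.693×10^-5 + 0.1143 + 6.211×10^-5 = 0.1207 K/W
Q = ΔT/ΣR = (472 K − 302.5 K)/0.1207 = 1404 W
From the inner boundary to the carbon steel/vermiculite board interface, ΣR_partial = 0.006290 K/W.
T_interface = T_in − Q·ΣR_partial = 472 K − (1404)(0.006290) = 463 K

T = 463 K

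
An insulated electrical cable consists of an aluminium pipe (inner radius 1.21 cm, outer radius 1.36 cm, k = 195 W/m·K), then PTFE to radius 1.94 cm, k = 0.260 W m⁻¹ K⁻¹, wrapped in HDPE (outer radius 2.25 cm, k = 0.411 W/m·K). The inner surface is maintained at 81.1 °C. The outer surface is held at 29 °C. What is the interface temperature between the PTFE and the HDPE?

Series thermal resistances, inner to outer:
  R'_aluminium = ln(0.0136/0.0121)/(2πk) = 0.1169/(2π·195) = 9.538×10^-5 m·K/W
  R'_PTFE = ln(0.0194/0.0136)/(2πk) = 0.3552/(2π·0.260) = 0.2174 m·K/W
  R'_HDPE = ln(0.0225/0.0194)/(2πk) = 0.1482/(2π·0.411) = 0.05741 m·K/W
ΣR = 9.538×10^-5 + 0.2174 + 0.05741 = 0.2749 m·K/W
Q' = ΔT/ΣR = (81.1 °C − 29 °C)/0.2749 = 189.5 W/m
From the inner boundary to the PTFE/HDPE interface, ΣR_partial = 0.2175 m·K/W.
T_interface = T_in − Q'·ΣR_partial = 81.1 °C − (189.5)(0.2175) = 39.9 °C

T = 39.9 °C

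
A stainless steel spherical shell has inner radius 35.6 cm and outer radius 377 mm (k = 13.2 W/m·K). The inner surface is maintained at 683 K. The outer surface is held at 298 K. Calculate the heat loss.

Q = 4.08×10^5 W

Q = 4πk·ΔT/(1/r₁ − 1/r₂) = 4π × 13.2 × 385 / (1/0.356 − 1/0.377) = 4.08×10^5 W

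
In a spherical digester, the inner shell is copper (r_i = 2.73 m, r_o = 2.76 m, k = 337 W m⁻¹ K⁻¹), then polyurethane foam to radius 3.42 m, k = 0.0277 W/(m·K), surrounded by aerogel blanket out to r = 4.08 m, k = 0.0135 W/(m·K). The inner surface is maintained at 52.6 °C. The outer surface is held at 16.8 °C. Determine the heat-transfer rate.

Q = 74.6 W

Resistance network (inner→outer):
  R_copper = (1/2.73 − 1/2.76)/(4πk) = 0.003982/(4π·337) = 9.402×10^-7 K/W
  R_polyurethane foam = (1/2.76 − 1/3.42)/(4πk) = 0.06992/(4π·0.0277) = 0.2009 K/W
  R_aerogel blanket = (1/3.42 − 1/4.08)/(4πk) = 0.04730/(4π·0.0135) = 0.2788 K/W
ΣR = 9.402×10^-7 + 0.2009 + 0.2788 = 0.4797 K/W
Q = ΔT/ΣR = (52.6 °C − 16.8 °C)/0.4797 = 74.6 W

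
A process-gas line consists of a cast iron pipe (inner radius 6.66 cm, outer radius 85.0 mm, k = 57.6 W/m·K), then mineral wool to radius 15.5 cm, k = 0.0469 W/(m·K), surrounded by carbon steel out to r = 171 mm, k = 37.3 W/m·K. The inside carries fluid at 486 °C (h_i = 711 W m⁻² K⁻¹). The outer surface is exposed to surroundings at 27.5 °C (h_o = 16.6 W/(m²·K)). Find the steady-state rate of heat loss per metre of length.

Q' = 218 W/m

Series thermal resistances, inner to outer:
  R'_conv,in = 1/(2πr h) = 1/(2π·0.0666·711) = 0.003361 m·K/W
  R'_cast iron = ln(0.0850/0.0666)/(2πk) = 0.2439/(2π·57.6) = 6.741×10^-4 m·K/W
  R'_mineral wool = ln(0.155/0.0850)/(2πk) = 0.6008/(2π·0.0469) = 2.039 m·K/W
  R'_carbon steel = ln(0.171/0.155)/(2πk) = 0.09824/(2π·37.3) = 4.192×10^-4 m·K/W
  R'_conv,out = 1/(2πr h) = 1/(2π·0.171·16.6) = 0.05607 m·K/W
ΣR = 0.003361 + 6.741×10^-4 + 2.039 + 4.192×10^-4 + 0.05607 = 2.100 m·K/W
Q' = ΔT/ΣR = (486 °C − 27.5 °C)/2.100 = 218 W/m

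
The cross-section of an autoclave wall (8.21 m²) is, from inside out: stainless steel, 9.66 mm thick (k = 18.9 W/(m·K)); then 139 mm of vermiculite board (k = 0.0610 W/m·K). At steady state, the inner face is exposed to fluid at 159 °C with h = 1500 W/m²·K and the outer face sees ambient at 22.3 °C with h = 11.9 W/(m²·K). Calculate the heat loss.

Q = 475 W

Resistance network (inner→outer):
  R_conv,in = 1/(hA) = 1/(1500·8.21) = 8.120×10^-5 K/W
  R_stainless steel = L/(kA) = 0.00966/(18.9·8.21) = 6.225×10^-5 K/W
  R_vermiculite board = L/(kA) = 0.139/(0.0610·8.21) = 0.2776 K/W
  R_conv,out = 1/(hA) = 1/(11.9·8.21) = 0.01024 K/W
ΣR = 8.120×10^-5 + 6.225×10^-5 + 0.2776 + 0.01024 = 0.2880 K/W
Q = ΔT/ΣR = (159 °C − 22.3 °C)/0.2880 = 475 W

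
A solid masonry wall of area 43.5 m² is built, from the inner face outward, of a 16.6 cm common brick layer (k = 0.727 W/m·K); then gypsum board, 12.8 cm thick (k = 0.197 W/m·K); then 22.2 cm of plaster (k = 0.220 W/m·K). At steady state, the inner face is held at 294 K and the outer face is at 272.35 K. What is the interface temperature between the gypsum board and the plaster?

T = 283.9 K

Series thermal resistances, inner to outer:
  R_common brick = L/(kA) = 0.166/(0.727·43.5) = 0.005249 K/W
  R_gypsum board = L/(kA) = 0.128/(0.197·43.5) = 0.01494 K/W
  R_plaster = L/(kA) = 0.222/(0.220·43.5) = 0.02320 K/W
ΣR = 0.005249 + 0.01494 + 0.02320 = 0.04339 K/W
Q = ΔT/ΣR = (294 K − 272.35 K)/0.04339 = 499.0 W
From the inner boundary to the gypsum board/plaster interface, ΣR_partial = 0.02019 K/W.
T_interface = T_in − Q·ΣR_partial = 294 K − (499.0)(0.02019) = 283.9 K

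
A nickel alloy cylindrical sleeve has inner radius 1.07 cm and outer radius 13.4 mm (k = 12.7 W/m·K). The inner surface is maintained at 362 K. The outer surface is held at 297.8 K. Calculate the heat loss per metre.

Q' = 22800 W/m

Q' = 2πk·ΔT/ln(r₂/r₁) = 2π × 12.7 × 64.2 / ln(0.0134/0.0107) = 22800 W/m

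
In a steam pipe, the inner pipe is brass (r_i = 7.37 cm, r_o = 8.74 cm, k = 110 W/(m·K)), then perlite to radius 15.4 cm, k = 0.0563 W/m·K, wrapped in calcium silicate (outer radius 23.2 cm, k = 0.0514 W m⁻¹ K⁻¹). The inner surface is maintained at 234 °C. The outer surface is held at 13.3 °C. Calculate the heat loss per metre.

Series thermal resistances, inner to outer:
  R'_brass = ln(0.0874/0.0737)/(2πk) = 0.1705/(2π·110) = 2.467×10^-4 m·K/W
  R'_perlite = ln(0.154/0.0874)/(2πk) = 0.5665/(2π·0.0563) = 1.601 m·K/W
  R'_calcium silicate = ln(0.232/0.154)/(2πk) = 0.4098/(2π·0.0514) = 1.269 m·K/W
ΣR = 2.467×10^-4 + 1.601 + 1.269 = 2.870 m·K/W
Q' = ΔT/ΣR = (234 °C − 13.3 °C)/2.870 = 76.9 W/m

Q' = 76.9 W/m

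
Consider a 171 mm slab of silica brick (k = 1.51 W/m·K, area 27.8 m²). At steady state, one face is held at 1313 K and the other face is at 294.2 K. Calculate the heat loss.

Q = 250 kW

Q = kA·ΔT/L = 1.51 × 27.8 × |1313 K − 294.2 K| / 0.171 = 2.50×10^5 W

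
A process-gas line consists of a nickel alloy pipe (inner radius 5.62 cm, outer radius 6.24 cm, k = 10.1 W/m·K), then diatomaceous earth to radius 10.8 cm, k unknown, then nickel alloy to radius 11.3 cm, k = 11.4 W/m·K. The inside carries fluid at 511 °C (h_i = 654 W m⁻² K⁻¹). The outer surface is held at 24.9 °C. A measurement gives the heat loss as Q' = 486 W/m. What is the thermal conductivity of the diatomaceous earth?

ΣR = ΔT/Q' = |511 − 24.9|/486 = 1.000 m·K/W
Known resistances:
  R'_conv,in = 1/(2πr h) = 1/(2π·0.0562·654) = 0.004330 m·K/W
  R'_nickel alloy = ln(0.0624/0.0562)/(2πk) = 0.1046/(2π·10.1) = 0.001649 m·K/W
  R'_nickel alloy = ln(0.113/0.108)/(2πk) = 0.04526/(2π·11.4) = 6.318×10^-4 m·K/W
R_diatomaceous earth = ΣR − ΣR_known = 1.000 − 0.006611 = 0.9934 m·K/W
ln(r₂/r₁)/(2πk) = 0.9934 ⇒ k = 0.5486/(2π·0.9934) = 0.0879 W/m·K

k = 0.0879 W/m·K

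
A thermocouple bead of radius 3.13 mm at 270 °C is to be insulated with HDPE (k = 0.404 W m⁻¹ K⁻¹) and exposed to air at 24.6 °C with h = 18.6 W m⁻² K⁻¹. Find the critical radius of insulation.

For a sphere, r_cr = 2k_ins/h = 2·0.404/18.6 = 0.0434 m = 4.34 cm

r_cr = 4.34 cm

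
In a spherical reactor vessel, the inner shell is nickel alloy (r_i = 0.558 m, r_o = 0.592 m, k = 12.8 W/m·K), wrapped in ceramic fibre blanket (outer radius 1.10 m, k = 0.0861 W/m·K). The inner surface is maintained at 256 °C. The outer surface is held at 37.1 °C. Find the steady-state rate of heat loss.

Q = 303 W

Series thermal resistances, inner to outer:
  R_nickel alloy = (1/0.558 − 1/0.592)/(4πk) = 0.1029/(4π·12.8) = 6.399×10^-4 K/W
  R_ceramic fibre blanket = (1/0.592 − 1/1.10)/(4πk) = 0.7801/(4π·0.0861) = 0.7210 K/W
ΣR = 6.399×10^-4 + 0.7210 = 0.7216 K/W
Q = ΔT/ΣR = (256 °C − 37.1 °C)/0.7216 = 303 W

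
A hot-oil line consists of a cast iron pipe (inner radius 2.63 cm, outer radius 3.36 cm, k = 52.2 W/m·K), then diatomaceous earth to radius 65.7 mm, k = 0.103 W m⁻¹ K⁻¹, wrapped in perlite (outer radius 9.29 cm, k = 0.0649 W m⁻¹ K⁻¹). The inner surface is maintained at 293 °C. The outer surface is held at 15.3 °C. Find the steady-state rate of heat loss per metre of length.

Q' = 147 W/m

Series thermal resistances, inner to outer:
  R'_cast iron = ln(0.0336/0.0263)/(2πk) = 0.2450/(2π·52.2) = 7.469×10^-4 m·K/W
  R'_diatomaceous earth = ln(0.0657/0.0336)/(2πk) = 0.6706/(2π·0.103) = 1.036 m·K/W
  R'_perlite = ln(0.0929/0.0657)/(2πk) = 0.3464/(2π·0.0649) = 0.8495 m·K/W
ΣR = 7.469×10^-4 + 1.036 + 0.8495 = 1.886 m·K/W
Q' = ΔT/ΣR = (293 °C − 15.3 °C)/1.886 = 147 W/m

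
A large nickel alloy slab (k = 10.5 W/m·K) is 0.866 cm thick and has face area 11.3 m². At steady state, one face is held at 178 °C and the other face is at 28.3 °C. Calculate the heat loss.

Q = 2050 kW

Q = kA·ΔT/L = 10.5 × 11.3 × |178 °C − 28.3 °C| / 0.00866 = 2.05×10^6 W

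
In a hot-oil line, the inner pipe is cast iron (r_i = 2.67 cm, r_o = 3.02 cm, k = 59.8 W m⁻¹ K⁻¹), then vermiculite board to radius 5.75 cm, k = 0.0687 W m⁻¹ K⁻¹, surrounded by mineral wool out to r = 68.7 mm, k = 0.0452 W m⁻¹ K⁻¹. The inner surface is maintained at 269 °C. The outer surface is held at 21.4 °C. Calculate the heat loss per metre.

Q' = 117 W/m

Treat each layer as a resistance in series:
  R'_cast iron = ln(0.0302/0.0267)/(2πk) = 0.1232/(2π·59.8) = 3.278×10^-4 m·K/W
  R'_vermiculite board = ln(0.0575/0.0302)/(2πk) = 0.6439/(2π·0.0687) = 1.492 m·K/W
  R'_mineral wool = ln(0.0687/0.0575)/(2πk) = 0.1780/(2π·0.0452) = 0.6266 m·K/W
ΣR = 3.278×10^-4 + 1.492 + 0.6266 = 2.119 m·K/W
Q' = ΔT/ΣR = (269 °C − 21.4 °C)/2.119 = 117 W/m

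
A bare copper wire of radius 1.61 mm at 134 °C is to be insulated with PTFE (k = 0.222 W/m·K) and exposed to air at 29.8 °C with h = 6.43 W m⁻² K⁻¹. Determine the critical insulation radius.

r_cr = 3.45 cm

For a cylinder, r_cr = k_ins/h = 0.222/6.43 = 0.0345 m = 3.45 cm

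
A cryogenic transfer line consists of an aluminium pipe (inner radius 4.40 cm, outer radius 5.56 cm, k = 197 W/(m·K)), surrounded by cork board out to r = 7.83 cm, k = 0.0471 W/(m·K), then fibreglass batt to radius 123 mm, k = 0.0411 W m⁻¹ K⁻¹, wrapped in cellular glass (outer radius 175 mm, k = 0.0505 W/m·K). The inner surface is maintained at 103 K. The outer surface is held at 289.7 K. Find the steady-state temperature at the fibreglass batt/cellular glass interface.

Resistance network (inner→outer):
  R'_aluminium = ln(0.0556/0.0440)/(2πk) = 0.2340/(2π·197) = 1.890×10^-4 m·K/W
  R'_cork board = ln(0.0783/0.0556)/(2πk) = 0.3424/(2π·0.0471) = 1.157 m·K/W
  R'_fibreglass batt = ln(0.123/0.0783)/(2πk) = 0.4516/(2π·0.0411) = 1.749 m·K/W
  R'_cellular glass = ln(0.175/0.123)/(2πk) = 0.3526/(2π·0.0505) = 1.111 m·K/W
ΣR = 1.890×10^-4 + 1.157 + 1.749 + 1.111 = 4.017 m·K/W
Q' = ΔT/ΣR = (103 K − 289.7 K)/4.017 = -46.48 W/m
From the inner boundary to the fibreglass batt/cellular glass interface, ΣR_partial = 2.906 m·K/W.
T_interface = T_in − Q'·ΣR_partial = 103 K − (-46.48)(2.906) = 238.1 K

T = 238.1 K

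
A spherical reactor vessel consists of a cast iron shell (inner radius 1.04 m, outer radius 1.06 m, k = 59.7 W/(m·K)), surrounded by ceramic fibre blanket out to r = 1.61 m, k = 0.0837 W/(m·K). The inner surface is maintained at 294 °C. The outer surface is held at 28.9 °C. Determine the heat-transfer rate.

Q = 865 W

Treat each layer as a resistance in series:
  R_cast iron = (1/1.04 − 1/1.06)/(4πk) = 0.01814/(4π·59.7) = 2.418×10^-5 K/W
  R_ceramic fibre blanket = (1/1.06 − 1/1.61)/(4πk) = 0.3223/(4π·0.0837) = 0.3064 K/W
ΣR = 2.418×10^-5 + 0.3064 = 0.3064 K/W
Q = ΔT/ΣR = (294 °C − 28.9 °C)/0.3064 = 865 W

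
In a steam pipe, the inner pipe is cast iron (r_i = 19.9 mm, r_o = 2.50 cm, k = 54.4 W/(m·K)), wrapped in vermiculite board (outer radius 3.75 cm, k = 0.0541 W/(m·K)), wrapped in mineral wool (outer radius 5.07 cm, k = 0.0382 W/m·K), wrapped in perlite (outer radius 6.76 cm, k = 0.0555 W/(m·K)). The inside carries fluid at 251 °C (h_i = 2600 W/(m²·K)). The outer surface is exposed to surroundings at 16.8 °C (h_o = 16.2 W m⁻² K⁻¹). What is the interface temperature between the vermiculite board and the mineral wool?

Series thermal resistances, inner to outer:
  R'_conv,in = 1/(2πr h) = 1/(2π·0.0199·2600) = 0.003076 m·K/W
  R'_cast iron = ln(0.0250/0.0199)/(2πk) = 0.2282/(2π·54.4) = 6.675×10^-4 m·K/W
  R'_vermiculite board = ln(0.0375/0.0250)/(2πk) = 0.4055/(2π·0.0541) = 1.193 m·K/W
  R'_mineral wool = ln(0.0507/0.0375)/(2πk) = 0.3016/(2π·0.0382) = 1.257 m·K/W
  R'_perlite = ln(0.0676/0.0507)/(2πk) = 0.2877/(2π·0.0555) = 0.8250 m·K/W
  R'_conv,out = 1/(2πr h) = 1/(2π·0.0676·16.2) = 0.1453 m·K/W
ΣR = 0.003076 + 6.675×10^-4 + 1.193 + 1.257 + 0.8250 + 0.1453 = 3.424 m·K/W
Q' = ΔT/ΣR = (251 °C − 16.8 °C)/3.424 = 68.40 W/m
From the inner boundary to the vermiculite board/mineral wool interface, ΣR_partial = 1.197 m·K/W.
T_interface = T_in − Q'·ΣR_partial = 251 °C − (68.40)(1.197) = 169 °C

T = 169 °C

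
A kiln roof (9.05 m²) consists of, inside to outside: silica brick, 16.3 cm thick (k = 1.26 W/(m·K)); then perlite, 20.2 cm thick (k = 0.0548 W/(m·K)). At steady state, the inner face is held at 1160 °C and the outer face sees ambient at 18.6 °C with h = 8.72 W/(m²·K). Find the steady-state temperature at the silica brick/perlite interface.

T = 1122 °C

Series thermal resistances, inner to outer:
  R_silica brick = L/(kA) = 0.163/(1.26·9.05) = 0.01429 K/W
  R_perlite = L/(kA) = 0.202/(0.0548·9.05) = 0.4073 K/W
  R_conv,out = 1/(hA) = 1/(8.72·9.05) = 0.01267 K/W
ΣR = 0.01429 + 0.4073 + 0.01267 = 0.4343 K/W
Q = ΔT/ΣR = (1160 °C − 18.6 °C)/0.4343 = 2628 W
From the inner boundary to the silica brick/perlite interface, ΣR_partial = 0.01429 K/W.
T_interface = T_in − Q·ΣR_partial = 1160 °C − (2628)(0.01429) = 1122 °C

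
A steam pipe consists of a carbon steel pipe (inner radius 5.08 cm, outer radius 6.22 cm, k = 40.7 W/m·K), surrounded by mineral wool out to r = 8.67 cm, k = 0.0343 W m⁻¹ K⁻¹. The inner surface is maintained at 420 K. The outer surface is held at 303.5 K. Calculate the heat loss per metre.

Resistance network (inner→outer):
  R'_carbon steel = ln(0.0622/0.0508)/(2πk) = 0.2025/(2π·40.7) = 7.917×10^-4 m·K/W
  R'_mineral wool = ln(0.0867/0.0622)/(2πk) = 0.3321/(2π·0.0343) = 1.541 m·K/W
ΣR = 7.917×10^-4 + 1.541 = 1.542 m·K/W
Q' = ΔT/ΣR = (420 K − 303.5 K)/1.542 = 75.6 W/m

Q' = 75.6 W/m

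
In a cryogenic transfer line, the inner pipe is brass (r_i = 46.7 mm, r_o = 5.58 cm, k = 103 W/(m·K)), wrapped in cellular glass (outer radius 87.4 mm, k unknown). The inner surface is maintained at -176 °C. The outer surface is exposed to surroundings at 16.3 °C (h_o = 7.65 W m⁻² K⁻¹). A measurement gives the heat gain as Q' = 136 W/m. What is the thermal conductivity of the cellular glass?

k = 0.0607 W/m·K

ΣR = ΔT/Q' = |-176 − 16.3|/136 = 1.414 m·K/W
Known resistances:
  R'_brass = ln(0.0558/0.0467)/(2πk) = 0.1780/(2π·103) = 2.751×10^-4 m·K/W
  R'_conv,out = 1/(2πr h) = 1/(2π·0.0874·7.65) = 0.2380 m·K/W
R_cellular glass = ΣR − ΣR_known = 1.414 − 0.2383 = 1.176 m·K/W
ln(r₂/r₁)/(2πk) = 1.176 ⇒ k = 0.4487/(2π·1.176) = 0.0607 W/m·K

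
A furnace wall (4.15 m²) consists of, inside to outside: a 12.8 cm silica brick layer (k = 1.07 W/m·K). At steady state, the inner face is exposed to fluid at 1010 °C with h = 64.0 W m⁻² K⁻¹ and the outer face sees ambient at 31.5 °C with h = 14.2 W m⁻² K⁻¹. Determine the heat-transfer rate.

Q = 19700 W

Series thermal resistances, inner to outer:
  R_conv,in = 1/(hA) = 1/(64.0·4.15) = 0.003765 K/W
  R_silica brick = L/(kA) = 0.128/(1.07·4.15) = 0.02883 K/W
  R_conv,out = 1/(hA) = 1/(14.2·4.15) = 0.01697 K/W
ΣR = 0.003765 + 0.02883 + 0.01697 = 0.04956 K/W
Q = ΔT/ΣR = (1010 °C − 31.5 °C)/0.04956 = 19700 W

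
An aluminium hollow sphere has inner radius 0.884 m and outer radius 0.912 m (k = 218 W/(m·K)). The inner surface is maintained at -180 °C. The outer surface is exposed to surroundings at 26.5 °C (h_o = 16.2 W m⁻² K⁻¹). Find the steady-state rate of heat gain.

Q = 34900 W

Resistance network (inner→outer):
  R_aluminium = (1/0.884 − 1/0.912)/(4πk) = 0.03473/(4π·218) = 1.268×10^-5 K/W
  R_conv,out = 1/(4πr²h) = 1/(4π·0.912²·16.2) = 0.005906 K/W
ΣR = 1.268×10^-5 + 0.005906 = 0.005919 K/W
Q = ΔT/ΣR = (-180 °C − 26.5 °C)/0.005919 = -34900 W
(Negative Q ⇒ heat flows inward; heat gain = 34900 W.)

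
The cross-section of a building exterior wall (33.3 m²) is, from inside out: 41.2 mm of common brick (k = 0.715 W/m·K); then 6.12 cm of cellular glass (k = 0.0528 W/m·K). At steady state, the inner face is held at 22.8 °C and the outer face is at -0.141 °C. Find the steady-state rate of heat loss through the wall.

Q = 628 W

Series thermal resistances, inner to outer:
  R_common brick = L/(kA) = 0.0412/(0.715·33.3) = 0.001730 K/W
  R_cellular glass = L/(kA) = 0.0612/(0.0528·33.3) = 0.03481 K/W
ΣR = 0.001730 + 0.03481 = 0.03654 K/W
Q = ΔT/ΣR = (22.8 °C − -0.141 °C)/0.03654 = 628 W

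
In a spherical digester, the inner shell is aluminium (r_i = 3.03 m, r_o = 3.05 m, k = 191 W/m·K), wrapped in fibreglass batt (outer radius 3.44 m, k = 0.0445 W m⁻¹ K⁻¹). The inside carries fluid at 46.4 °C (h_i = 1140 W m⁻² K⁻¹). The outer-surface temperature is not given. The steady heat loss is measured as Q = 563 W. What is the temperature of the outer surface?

T_out = 8.97 °C

Sum the resistances:
  R_conv,in = 1/(4πr²h) = 1/(4π·3.03²·1140) = 7.603×10^-6 K/W
  R_aluminium = (1/3.03 − 1/3.05)/(4πk) = 0.002164/(4π·191) = 9.017×10^-7 K/W
  R_fibreglass batt = (1/3.05 − 1/3.44)/(4πk) = 0.03717/(4π·0.0445) = 0.06647 K/W
ΣR = 0.06648 K/W
ΔT = Q·ΣR = 563 × 0.06648 = 37.43 K
Heat flows outward, so T_out = T_in − ΔT = 46.4 − 37.43 = 8.97 °C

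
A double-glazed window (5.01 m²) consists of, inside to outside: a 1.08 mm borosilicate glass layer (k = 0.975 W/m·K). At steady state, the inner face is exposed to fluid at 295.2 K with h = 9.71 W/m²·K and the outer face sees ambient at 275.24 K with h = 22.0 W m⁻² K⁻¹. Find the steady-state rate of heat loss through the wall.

Resistance network (inner→outer):
  R_conv,in = 1/(hA) = 1/(9.71·5.01) = 0.02056 K/W
  R_borosilicate glass = L/(kA) = 0.00108/(0.975·5.01) = 2.211×10^-4 K/W
  R_conv,out = 1/(hA) = 1/(22.0·5.01) = 0.009073 K/W
ΣR = 0.02056 + 2.211×10^-4 + 0.009073 = 0.02985 K/W
Q = ΔT/ΣR = (295.2 K − 275.24 K)/0.02985 = 669 W

Q = 669 W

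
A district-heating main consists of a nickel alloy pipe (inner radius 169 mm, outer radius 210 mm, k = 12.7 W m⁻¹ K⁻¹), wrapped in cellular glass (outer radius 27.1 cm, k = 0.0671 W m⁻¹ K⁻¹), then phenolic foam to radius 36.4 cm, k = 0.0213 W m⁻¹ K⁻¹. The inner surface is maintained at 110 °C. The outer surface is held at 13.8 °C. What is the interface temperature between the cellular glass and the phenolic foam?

T = 89.2 °C

Series thermal resistances, inner to outer:
  R'_nickel alloy = ln(0.210/0.169)/(2πk) = 0.2172/(2π·12.7) = 0.002722 m·K/W
  R'_cellular glass = ln(0.271/0.210)/(2πk) = 0.2550/(2π·0.0671) = 0.6049 m·K/W
  R'_phenolic foam = ln(0.364/0.271)/(2πk) = 0.2950/(2π·0.0213) = 2.205 m·K/W
ΣR = 0.002722 + 0.6049 + 2.205 = 2.813 m·K/W
Q' = ΔT/ΣR = (110 °C − 13.8 °C)/2.813 = 34.20 W/m
From the inner boundary to the cellular glass/phenolic foam interface, ΣR_partial = 0.6076 m·K/W.
T_interface = T_in − Q'·ΣR_partial = 110 °C − (34.20)(0.6076) = 89.2 °C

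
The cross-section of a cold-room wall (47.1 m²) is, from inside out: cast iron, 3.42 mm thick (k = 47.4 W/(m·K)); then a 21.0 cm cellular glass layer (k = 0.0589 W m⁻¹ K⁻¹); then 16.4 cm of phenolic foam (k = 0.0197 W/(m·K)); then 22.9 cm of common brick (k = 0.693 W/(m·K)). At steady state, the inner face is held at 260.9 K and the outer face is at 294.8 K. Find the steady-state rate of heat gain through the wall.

Treat each layer as a resistance in series:
  R_cast iron = L/(kA) = 0.00342/(47.4·47.1) = 1.532×10^-6 K/W
  R_cellular glass = L/(kA) = 0.210/(0.0589·47.1) = 0.07570 K/W
  R_phenolic foam = L/(kA) = 0.164/(0.0197·47.1) = 0.1767 K/W
  R_common brick = L/(kA) = 0.229/(0.693·47.1) = 0.007016 K/W
ΣR = 1.532×10^-6 + 0.07570 + 0.1767 + 0.007016 = 0.2594 K/W
Q = ΔT/ΣR = (260.9 K − 294.8 K)/0.2594 = -131 W
(Negative Q ⇒ heat flows inward; heat gain = 131 W.)

Q = 131 W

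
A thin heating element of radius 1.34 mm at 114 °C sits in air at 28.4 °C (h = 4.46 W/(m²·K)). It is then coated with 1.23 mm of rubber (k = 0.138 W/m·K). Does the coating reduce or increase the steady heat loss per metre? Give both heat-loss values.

Critical radius for a cylinder: r_cr = k/h = 0.0309 m = 3.09 cm.
Outer radius after coating: r₂ = 0.00134 + 0.00123 = 0.00257 m.
Since r₁ < r_cr and r₂ ≤ r_cr, the coating moves toward the maximum at r_cr — heat loss rises.
Bare: R = 1/(2πr₁h) = 26.63 m·K/W; Q = 85.6/26.63 = 3.21 W/m.
Coated: R = R_cond + R_conv = 14.64 m·K/W; Q = 85.6/14.64 = 5.85 W/m.

increases: 3.21 → 5.85 W/m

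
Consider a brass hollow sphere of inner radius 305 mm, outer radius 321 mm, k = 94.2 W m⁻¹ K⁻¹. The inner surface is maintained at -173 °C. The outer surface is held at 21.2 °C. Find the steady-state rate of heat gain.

Q = 4πk·ΔT/(1/r₁ − 1/r₂) = 4π × 94.2 × 194.2 / (1/0.305 − 1/0.321) = 1.41×10^6 W

Q = 1410 kW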